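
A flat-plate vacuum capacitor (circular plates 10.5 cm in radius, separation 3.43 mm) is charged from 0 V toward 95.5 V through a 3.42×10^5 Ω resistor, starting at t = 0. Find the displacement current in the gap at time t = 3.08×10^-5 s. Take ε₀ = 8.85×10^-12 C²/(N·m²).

C = ε₀A/d = (8.85×10^-12)(0.03464)/(3.43×10^-3) = 8.938×10^-11 F, so τ = RC = 3.057×10^-5 s.
The conduction current is I(t) = (V₀/R) e^(−t/τ), and the displacement current between the plates equals it.
t/τ = 1.008; I_d = (95.5/3.42×10^5) · e^(−1.008) = (2.792×10^-4)(0.3649) = 1.02×10^-4 A.

1.02×10^-4 A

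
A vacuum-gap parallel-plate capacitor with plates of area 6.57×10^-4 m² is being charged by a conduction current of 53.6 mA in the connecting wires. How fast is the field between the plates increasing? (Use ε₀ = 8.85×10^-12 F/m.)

The displacement current between the plates equals the conduction current, I_d = 53.6 mA.
Inverting I_d = ε₀ A dE/dt gives dE/dt = 0.0536 / (8.85×10^-12 · 6.57×10^-4) = 9.22×10^12 V/(m·s).

9.22×10^12 V/(m·s)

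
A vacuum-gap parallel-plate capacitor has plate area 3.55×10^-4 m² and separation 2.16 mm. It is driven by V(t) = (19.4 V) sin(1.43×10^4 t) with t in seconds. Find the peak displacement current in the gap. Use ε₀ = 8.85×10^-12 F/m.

4.04×10^-7 A

C = ε₀A/d = (8.85×10^-12)(3.55×10^-4)/(2.16×10^-3) = 1.455×10^-12 F; ω = 1.43×10^4 rad/s.
I_d = C dV/dt, so |I_d|_max = C V₀ ω = (1.455×10^-12)(19.4)(1.43×10^4) = 4.04×10^-7 A.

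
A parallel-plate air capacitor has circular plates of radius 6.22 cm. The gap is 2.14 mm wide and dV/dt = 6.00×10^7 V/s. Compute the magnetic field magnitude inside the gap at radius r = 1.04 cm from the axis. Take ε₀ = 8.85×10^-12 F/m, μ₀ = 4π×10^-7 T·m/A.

With E = V/d, dE/dt = 2.804×10^10 V/(m·s) and πR² = 0.01215 m², giving I_d = ε₀ πR² dE/dt = 3.015×10^-3 A.
∮B·dl = μ₀ I_d,enc with I_d,enc = I_d r²/R² = 8.429×10^-5 A; so B = μ₀ I_d,enc/(2πr) = 1.62×10^-9 T.

1.62×10^-9 T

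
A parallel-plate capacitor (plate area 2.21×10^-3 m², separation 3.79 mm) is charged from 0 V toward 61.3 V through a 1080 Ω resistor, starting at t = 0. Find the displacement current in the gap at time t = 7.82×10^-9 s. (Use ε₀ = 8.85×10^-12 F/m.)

C = ε₀A/d = (8.85×10^-12)(2.21×10^-3)/(3.79×10^-3) = 5.161×10^-12 F, so τ = RC = 5.574×10^-9 s.
The conduction current is I(t) = (V₀/R) e^(−t/τ), and the displacement current between the plates equals it.
t/τ = 1.403; I_d = (61.3/1080) · e^(−1.403) = (0.05676)(0.2459) = 0.0140 A.

0.0140 A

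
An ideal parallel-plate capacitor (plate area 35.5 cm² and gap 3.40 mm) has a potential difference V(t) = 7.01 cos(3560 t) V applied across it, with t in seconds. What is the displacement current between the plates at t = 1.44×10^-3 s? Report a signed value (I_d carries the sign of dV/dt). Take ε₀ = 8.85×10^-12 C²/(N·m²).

2.11×10^-7 A

dV/dt = (7.01)(3560)·−sin(5.1264) = 2.285×10^4 V/s.
I_d = C dV/dt with C = ε₀A/d = (8.85×10^-12)(3.55×10^-3)/(3.40×10^-3) = 9.240×10^-12 F, so I_d = (9.240×10^-12)(2.285×10^4) = 2.11×10^-7 A.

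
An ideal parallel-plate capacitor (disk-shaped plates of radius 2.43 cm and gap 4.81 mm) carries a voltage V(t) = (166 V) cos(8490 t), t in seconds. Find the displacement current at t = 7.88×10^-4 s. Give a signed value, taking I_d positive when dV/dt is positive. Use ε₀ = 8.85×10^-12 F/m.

-1.90×10^-6 A

C = ε₀A/d = (8.85×10^-12)(1.855×10^-3)/(4.81×10^-3) = 3.413×10^-12 F. dV/dt = V₀ω·−sin(ωt); at ωt = 6.69012 rad this factor is -0.3958.
I_d = C dV/dt = (3.413×10^-12)(166)(8490)(-0.3958) = -1.90×10^-6 A.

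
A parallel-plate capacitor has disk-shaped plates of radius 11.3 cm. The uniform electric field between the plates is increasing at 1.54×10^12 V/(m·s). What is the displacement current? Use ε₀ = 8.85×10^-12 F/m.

0.547 A

With a uniform field, Φ_E = EA, so I_d = ε₀ A dE/dt = 0.547 A.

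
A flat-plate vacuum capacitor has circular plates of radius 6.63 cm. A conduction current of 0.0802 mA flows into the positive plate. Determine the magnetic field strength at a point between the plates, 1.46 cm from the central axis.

5.33×10^-11 T

No conduction current crosses the gap, so I_d there equals the 8.02×10^-5 A in the leads.
For r < R the Ampère–Maxwell law gives B(2πr) = μ₀ I_d (r²/R²), so B = μ₀ I_d r/(2πR²) = (4π×10^-7)(8.02×10^-5)(0.0146)/(2π·0.0663²) = 5.33×10^-11 T.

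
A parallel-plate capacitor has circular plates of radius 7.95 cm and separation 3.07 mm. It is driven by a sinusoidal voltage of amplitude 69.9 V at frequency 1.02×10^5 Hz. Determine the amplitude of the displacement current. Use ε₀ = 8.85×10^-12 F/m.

2.56×10^-3 A

The displacement current equals the conduction current C dV/dt, which peaks at C V₀ ω.
With C = ε₀A/d = (8.85×10^-12)(0.01986)/(3.07×10^-3) = 5.725×10^-11 F and ω = 2πf = 6.409×10^5 rad/s, I_d,max = (5.725×10^-11)(69.9)(6.409×10^5) = 2.56×10^-3 A.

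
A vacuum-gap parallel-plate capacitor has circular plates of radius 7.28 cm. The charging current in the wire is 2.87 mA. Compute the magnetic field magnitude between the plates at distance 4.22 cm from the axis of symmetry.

No conduction current crosses the gap, so I_d there equals the 2.87×10^-3 A in the leads.
An Ampèrian loop of radius r encloses a fraction (r/R)² of I_d. Then B·2πr = μ₀ I_d (r/R)², giving B = μ₀ I_d r/(2πR²) = 4.57×10^-9 T.

4.57×10^-9 T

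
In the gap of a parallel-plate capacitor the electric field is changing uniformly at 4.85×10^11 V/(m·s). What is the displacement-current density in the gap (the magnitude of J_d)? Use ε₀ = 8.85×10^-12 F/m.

J_d = ε₀ dE/dt = (8.85×10^-12)(4.85×10^11) = 4.29 A/m².

4.29 A/m²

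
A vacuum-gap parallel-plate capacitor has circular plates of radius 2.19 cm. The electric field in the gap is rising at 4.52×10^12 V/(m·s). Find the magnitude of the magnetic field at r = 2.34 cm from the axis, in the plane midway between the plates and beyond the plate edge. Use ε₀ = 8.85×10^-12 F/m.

5.15×10^-7 T

Total displacement current: I_d = ε₀(πR²)(dE/dt) = (8.85×10^-12)(1.507×10^-3)(4.52×10^12) = 0.06028 A.
With r > R the enclosed displacement current is the full I_d; B = μ₀ I_d / (2πr) = 5.15×10^-7 T.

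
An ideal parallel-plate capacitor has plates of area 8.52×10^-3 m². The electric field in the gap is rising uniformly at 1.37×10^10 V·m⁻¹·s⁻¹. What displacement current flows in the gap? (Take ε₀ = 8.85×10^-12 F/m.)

I_d = ε₀ A (dE/dt) = (8.85×10^-12)(8.52×10^-3 m²)(1.37×10^10) = 1.03×10^-3 A.

1.03×10^-3 A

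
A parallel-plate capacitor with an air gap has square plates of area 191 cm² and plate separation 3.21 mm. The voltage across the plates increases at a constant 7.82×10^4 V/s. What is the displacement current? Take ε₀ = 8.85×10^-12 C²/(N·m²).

The displacement current equals the charging current C dV/dt. With C = ε₀A/d = (8.85×10^-12)(0.0191)/(3.21×10^-3) = 5.266×10^-11 F, I_d = (5.266×10^-11)(7.82×10^4) = 4.12×10^-6 A.

4.12×10^-6 A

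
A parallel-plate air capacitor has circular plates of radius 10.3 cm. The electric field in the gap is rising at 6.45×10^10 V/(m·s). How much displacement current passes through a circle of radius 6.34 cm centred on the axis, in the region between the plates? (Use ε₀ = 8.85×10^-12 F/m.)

I_d = ε₀ dΦ_E/dt = ε₀ πR² (dE/dt) = (8.85×10^-12)(0.03333)(6.45×10^10) = 0.01903 A through the full plate area.
The field is uniform, so I_d,enc = I_d (r/R)² = (0.01903)(6.34/10.3)² = 7.21×10^-3 A.

7.21×10^-3 A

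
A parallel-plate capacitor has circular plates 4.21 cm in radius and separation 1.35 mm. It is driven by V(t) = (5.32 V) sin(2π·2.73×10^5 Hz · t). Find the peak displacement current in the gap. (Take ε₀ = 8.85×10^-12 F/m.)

The displacement current equals the conduction current C dV/dt, which peaks at C V₀ ω.
With C = ε₀A/d = (8.85×10^-12)(5.568×10^-3)/(1.35×10^-3) = 3.650×10^-11 F and ω = 2πf = 1.715×10^6 rad/s, I_d,max = (3.650×10^-11)(5.32)(1.715×10^6) = 3.33×10^-4 A.

3.33×10^-4 A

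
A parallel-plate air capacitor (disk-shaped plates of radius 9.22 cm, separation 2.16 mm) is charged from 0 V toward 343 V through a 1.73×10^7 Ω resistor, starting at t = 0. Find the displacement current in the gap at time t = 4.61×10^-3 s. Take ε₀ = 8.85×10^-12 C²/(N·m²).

1.74×10^-6 A

C = ε₀A/d = (8.85×10^-12)(0.02671)/(2.16×10^-3) = 1.094×10^-10 F, so τ = RC = 1.893×10^-3 s.
The conduction current is I(t) = (V₀/R) e^(−t/τ), and the displacement current between the plates equals it.
t/τ = 2.435; I_d = (343/1.73×10^7) · e^(−2.435) = (1.983×10^-5)(0.08760) = 1.74×10^-6 A.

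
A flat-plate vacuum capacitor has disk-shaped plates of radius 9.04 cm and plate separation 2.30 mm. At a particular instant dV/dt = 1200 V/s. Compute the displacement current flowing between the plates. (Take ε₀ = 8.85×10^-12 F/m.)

1.19×10^-7 A

The displacement current equals the charging current C dV/dt. With C = ε₀A/d = (8.85×10^-12)(0.02567)/(2.30×10^-3) = 9.877×10^-11 F, I_d = (9.877×10^-11)(1200) = 1.19×10^-7 A.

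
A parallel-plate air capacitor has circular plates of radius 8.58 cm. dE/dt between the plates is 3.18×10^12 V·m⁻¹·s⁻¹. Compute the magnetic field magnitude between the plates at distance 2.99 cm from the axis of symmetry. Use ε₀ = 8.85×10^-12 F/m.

5.29×10^-7 T

Through the whole plate area (πR² = 0.02313 m²), I_d = ε₀ πR² dE/dt = 0.6509 A.
∮B·dl = μ₀ I_d,enc with I_d,enc = I_d r²/R² = 0.07905 A; so B = μ₀ I_d,enc/(2πr) = 5.29×10^-7 T.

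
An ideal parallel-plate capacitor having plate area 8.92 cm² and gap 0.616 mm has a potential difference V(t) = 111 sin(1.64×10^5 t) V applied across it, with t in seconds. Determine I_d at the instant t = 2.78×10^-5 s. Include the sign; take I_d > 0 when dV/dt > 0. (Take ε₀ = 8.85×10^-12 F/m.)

dV/dt = (111)(1.64×10^5)·cos(4.5592) = -2.778×10^6 V/s.
I_d = C dV/dt with C = ε₀A/d = (8.85×10^-12)(8.92×10^-4)/(6.16×10^-4) = 1.282×10^-11 F, so I_d = (1.282×10^-11)(-2.778×10^6) = -3.56×10^-5 A.

-3.56×10^-5 A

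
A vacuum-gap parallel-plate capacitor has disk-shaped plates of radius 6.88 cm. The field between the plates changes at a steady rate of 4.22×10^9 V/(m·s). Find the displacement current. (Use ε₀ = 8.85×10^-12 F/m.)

5.55×10^-4 A

With a uniform field, Φ_E = EA, so I_d = ε₀ A dE/dt = 5.55×10^-4 A.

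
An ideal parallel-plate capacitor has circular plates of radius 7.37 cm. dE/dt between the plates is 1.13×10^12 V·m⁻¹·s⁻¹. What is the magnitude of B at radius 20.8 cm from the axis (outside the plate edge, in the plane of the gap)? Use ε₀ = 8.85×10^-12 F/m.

1.64×10^-7 T

Through the whole plate area (πR² = 0.01706 m²), I_d = ε₀ πR² dE/dt = 0.1706 A.
For r ≥ R the full I_d is enclosed: B = μ₀ I_d/(2πr) = (4π×10^-7)(0.1706)/(2π·0.208) = 1.64×10^-7 T.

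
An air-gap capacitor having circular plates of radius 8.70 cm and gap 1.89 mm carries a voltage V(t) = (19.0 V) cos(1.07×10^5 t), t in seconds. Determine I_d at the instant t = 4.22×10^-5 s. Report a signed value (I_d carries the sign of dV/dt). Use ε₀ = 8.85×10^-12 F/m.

C = ε₀A/d = (8.85×10^-12)(0.02378)/(1.89×10^-3) = 1.114×10^-10 F. dV/dt = V₀ω·−sin(ωt); at ωt = 4.5154 rad this factor is 0.9807.
I_d = C dV/dt = (1.114×10^-10)(19.0)(1.07×10^5)(0.9807) = 2.22×10^-4 A.

2.22×10^-4 A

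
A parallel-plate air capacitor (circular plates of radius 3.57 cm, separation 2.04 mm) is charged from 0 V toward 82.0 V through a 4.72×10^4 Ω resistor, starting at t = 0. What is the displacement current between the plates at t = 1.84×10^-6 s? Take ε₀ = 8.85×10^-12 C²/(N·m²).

C = ε₀A/d = (8.85×10^-12)(4.004×10^-3)/(2.04×10^-3) = 1.737×10^-11 F, so τ = RC = 8.199×10^-7 s.
The conduction current is I(t) = (V₀/R) e^(−t/τ), and the displacement current between the plates equals it.
t/τ = 2.244; I_d = (82.0/4.72×10^4) · e^(−2.244) = (1.737×10^-3)(0.1060) = 1.84×10^-4 A.

1.84×10^-4 A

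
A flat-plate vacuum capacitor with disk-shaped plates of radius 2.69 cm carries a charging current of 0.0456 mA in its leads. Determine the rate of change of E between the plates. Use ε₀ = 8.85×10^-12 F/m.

2.27×10^9 V/(m·s)

By continuity, I_d in the gap equals the 0.0456 mA flowing in the wire.
Inverting I_d = ε₀ A dE/dt gives dE/dt = 4.56×10^-5 / (8.85×10^-12 · 2.273×10^-3) = 2.27×10^9 V/(m·s).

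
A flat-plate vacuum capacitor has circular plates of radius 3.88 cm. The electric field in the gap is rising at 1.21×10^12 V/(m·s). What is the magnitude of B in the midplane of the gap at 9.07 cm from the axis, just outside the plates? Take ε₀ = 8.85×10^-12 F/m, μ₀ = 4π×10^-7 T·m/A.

1.12×10^-7 T

Total displacement current: I_d = ε₀(πR²)(dE/dt) = (8.85×10^-12)(4.729×10^-3)(1.21×10^12) = 0.05064 A.
For r ≥ R the full I_d is enclosed: B = μ₀ I_d/(2πr) = (4π×10^-7)(0.05064)/(2π·0.0907) = 1.12×10^-7 T.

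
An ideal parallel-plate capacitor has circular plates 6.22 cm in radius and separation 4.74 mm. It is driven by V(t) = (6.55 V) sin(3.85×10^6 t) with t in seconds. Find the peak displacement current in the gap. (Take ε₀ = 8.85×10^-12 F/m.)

The displacement current equals the conduction current C dV/dt, which peaks at C V₀ ω.
With C = ε₀A/d = (8.85×10^-12)(0.01215)/(4.74×10^-3) = 2.269×10^-11 F and ω = 3.85×10^6 rad/s, I_d,max = (2.269×10^-11)(6.55)(3.85×10^6) = 5.72×10^-4 A.

5.72×10^-4 A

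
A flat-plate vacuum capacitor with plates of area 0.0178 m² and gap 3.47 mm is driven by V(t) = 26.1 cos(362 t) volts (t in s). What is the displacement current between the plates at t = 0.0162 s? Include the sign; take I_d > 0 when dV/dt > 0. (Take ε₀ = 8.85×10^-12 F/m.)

1.74×10^-7 A

dE/dt = (V₀ω/d)·−sin(ωt) with ωt = 5.8644 rad: (26.1)(362)(0.4067)/(3.47×10^-3) = 1.107×10^6 V/(m·s).
I_d = ε₀ A dE/dt = (8.85×10^-12)(0.0178)(1.107×10^6) = 1.74×10^-7 A.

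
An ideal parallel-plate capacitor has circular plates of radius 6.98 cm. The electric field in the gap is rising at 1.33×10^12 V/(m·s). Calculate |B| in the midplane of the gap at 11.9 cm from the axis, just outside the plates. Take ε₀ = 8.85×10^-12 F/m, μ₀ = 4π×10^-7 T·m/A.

3.03×10^-7 T

Total displacement current: I_d = ε₀(πR²)(dE/dt) = (8.85×10^-12)(0.01531)(1.33×10^12) = 0.1802 A.
Outside the plates the loop encloses all of I_d, so B·2πr = μ₀ I_d and B = 3.03×10^-7 T.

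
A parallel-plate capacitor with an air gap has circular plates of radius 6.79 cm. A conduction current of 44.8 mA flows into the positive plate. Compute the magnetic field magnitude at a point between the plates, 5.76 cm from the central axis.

Between the plates the displacement current equals the wire current: I_d = 44.8 mA = 0.0448 A.
For r < R the Ampère–Maxwell law gives B(2πr) = μ₀ I_d (r²/R²), so B = μ₀ I_d r/(2πR²) = (4π×10^-7)(0.0448)(0.0576)/(2π·0.0679²) = 1.12×10^-7 T.

1.12×10^-7 T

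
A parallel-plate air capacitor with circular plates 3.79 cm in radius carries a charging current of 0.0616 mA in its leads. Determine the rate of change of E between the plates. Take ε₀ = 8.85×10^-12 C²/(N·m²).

1.54×10^9 V/(m·s)

Charge continuity gives I_d = I = 6.16×10^-5 A between the plates.
Inverting I_d = ε₀ A dE/dt gives dE/dt = 6.16×10^-5 / (8.85×10^-12 · 4.513×10^-3) = 1.54×10^9 V/(m·s).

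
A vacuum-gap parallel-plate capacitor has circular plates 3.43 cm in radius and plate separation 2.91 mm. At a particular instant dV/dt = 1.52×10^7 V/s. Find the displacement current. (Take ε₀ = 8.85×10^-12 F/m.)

1.71×10^-4 A

E = V/d so dE/dt = (dV/dt)/d = 5.223×10^9 V/(m·s), and I_d = ε₀ A dE/dt = (8.85×10^-12)(3.696×10^-3)(5.223×10^9) = 1.71×10^-4 A.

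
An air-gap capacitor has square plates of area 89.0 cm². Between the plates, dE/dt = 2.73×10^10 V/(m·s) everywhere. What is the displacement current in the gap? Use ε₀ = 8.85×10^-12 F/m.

2.15×10^-3 A

With a uniform field, Φ_E = EA, so I_d = ε₀ A dE/dt = 2.15×10^-3 A.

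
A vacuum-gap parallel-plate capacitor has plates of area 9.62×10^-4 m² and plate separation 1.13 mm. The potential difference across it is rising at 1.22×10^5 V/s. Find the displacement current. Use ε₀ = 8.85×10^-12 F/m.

9.19×10^-7 A

The displacement current equals the charging current C dV/dt. With C = ε₀A/d = (8.85×10^-12)(9.62×10^-4)/(1.13×10^-3) = 7.534×10^-12 F, I_d = (7.534×10^-12)(1.22×10^5) = 9.19×10^-7 A.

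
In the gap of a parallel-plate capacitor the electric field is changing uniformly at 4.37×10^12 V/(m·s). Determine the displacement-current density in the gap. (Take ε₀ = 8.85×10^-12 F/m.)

38.7 A/m²

J_d = ε₀ dE/dt = (8.85×10^-12)(4.37×10^12) = 38.7 A/m².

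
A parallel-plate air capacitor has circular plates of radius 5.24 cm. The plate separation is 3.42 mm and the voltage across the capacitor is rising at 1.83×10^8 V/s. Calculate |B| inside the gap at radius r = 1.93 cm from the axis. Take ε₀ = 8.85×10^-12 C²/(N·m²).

5.74×10^-9 T

I_d = C dV/dt with C = ε₀πR²/d = 2.232×10^-11 F, so I_d = (2.232×10^-11)(1.83×10^8) = 4.085×10^-3 A.
For r < R the Ampère–Maxwell law gives B(2πr) = μ₀ I_d (r²/R²), so B = μ₀ I_d r/(2πR²) = (4π×10^-7)(4.085×10^-3)(0.0193)/(2π·0.0524²) = 5.74×10^-9 T.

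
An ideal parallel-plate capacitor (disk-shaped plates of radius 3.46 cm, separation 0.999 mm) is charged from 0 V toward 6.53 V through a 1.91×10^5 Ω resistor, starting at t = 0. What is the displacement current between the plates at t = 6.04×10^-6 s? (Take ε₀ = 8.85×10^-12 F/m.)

With C = ε₀A/d = (8.85×10^-12)(3.761×10^-3)/(9.99×10^-4) = 3.332×10^-11 F, the time constant is τ = RC = 6.364×10^-6 s, so t/τ = 0.9491 and e^(−t/τ) = 0.3871.
I_d = I_cond = (V₀/R) e^(−t/τ) = (3.419×10^-5)(0.3871) = 1.32×10^-5 A.

1.32×10^-5 A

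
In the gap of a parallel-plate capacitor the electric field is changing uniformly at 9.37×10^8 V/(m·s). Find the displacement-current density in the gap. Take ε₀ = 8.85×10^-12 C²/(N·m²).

8.29×10^-3 A/m²

J_d = ε₀ ∂E/∂t, so J_d = 8.29×10^-3 A/m².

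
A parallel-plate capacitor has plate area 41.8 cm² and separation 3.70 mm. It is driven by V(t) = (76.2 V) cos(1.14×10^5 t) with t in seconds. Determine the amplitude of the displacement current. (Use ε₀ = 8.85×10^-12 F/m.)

(dE/dt)_max = V₀ω/d = 2.348×10^9 V/(m·s); ω = 1.14×10^5 rad/s.
I_d,max = ε₀ A (dE/dt)_max = (8.85×10^-12)(4.18×10^-3)(2.348×10^9) = 8.69×10^-5 A.

8.69×10^-5 A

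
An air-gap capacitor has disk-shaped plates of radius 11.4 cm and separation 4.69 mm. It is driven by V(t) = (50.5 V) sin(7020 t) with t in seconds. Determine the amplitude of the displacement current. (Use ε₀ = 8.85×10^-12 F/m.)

2.73×10^-5 A

C = ε₀A/d = (8.85×10^-12)(0.04083)/(4.69×10^-3) = 7.705×10^-11 F; ω = 7020 rad/s.
I_d = C dV/dt, so |I_d|_max = C V₀ ω = (7.705×10^-11)(50.5)(7020) = 2.73×10^-5 A.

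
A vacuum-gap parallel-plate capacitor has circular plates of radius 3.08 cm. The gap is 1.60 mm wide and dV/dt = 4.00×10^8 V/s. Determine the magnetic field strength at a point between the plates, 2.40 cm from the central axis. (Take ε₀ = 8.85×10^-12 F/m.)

3.34×10^-8 T

I_d = C dV/dt with C = ε₀πR²/d = 1.648×10^-11 F, so I_d = (1.648×10^-11)(4.00×10^8) = 6.592×10^-3 A.
For r < R the Ampère–Maxwell law gives B(2πr) = μ₀ I_d (r²/R²), so B = μ₀ I_d r/(2πR²) = (4π×10^-7)(6.592×10^-3)(0.0240)/(2π·0.0308²) = 3.34×10^-8 T.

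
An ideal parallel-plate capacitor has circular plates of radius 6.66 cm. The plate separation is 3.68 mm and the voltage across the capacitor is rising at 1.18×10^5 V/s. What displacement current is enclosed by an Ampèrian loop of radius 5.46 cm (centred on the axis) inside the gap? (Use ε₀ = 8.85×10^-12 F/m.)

With E = V/d, dE/dt = 3.207×10^7 V/(m·s) and πR² = 0.01393 m², giving I_d = ε₀ πR² dE/dt = 3.954×10^-6 A.
Since J_d is uniform, the enclosed fraction is (r/R)² = 0.6721, giving I_d,enc = 2.66×10^-6 A.

2.66×10^-6 A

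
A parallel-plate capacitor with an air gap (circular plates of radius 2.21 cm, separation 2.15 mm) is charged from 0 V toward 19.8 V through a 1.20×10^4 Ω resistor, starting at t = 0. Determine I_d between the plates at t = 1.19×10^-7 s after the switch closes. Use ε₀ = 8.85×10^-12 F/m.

C = ε₀A/d = (8.85×10^-12)(1.534×10^-3)/(2.15×10^-3) = 6.314×10^-12 F, so τ = RC = 7.577×10^-8 s.
The conduction current is I(t) = (V₀/R) e^(−t/τ), and the displacement current between the plates equals it.
t/τ = 1.571; I_d = (19.8/1.20×10^4) · e^(−1.571) = (1.650×10^-3)(0.2078) = 3.43×10^-4 A.

3.43×10^-4 A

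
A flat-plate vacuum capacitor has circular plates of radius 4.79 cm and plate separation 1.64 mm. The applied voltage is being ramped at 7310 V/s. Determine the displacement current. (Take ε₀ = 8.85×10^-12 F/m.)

2.84×10^-7 A

E = V/d so dE/dt = (dV/dt)/d = 4.457×10^6 V/(m·s), and I_d = ε₀ A dE/dt = (8.85×10^-12)(7.208×10^-3)(4.457×10^6) = 2.84×10^-7 A.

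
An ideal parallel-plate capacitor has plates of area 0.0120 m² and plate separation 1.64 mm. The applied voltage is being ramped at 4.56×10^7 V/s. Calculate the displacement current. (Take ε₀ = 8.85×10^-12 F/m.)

2.95×10^-3 A

The displacement current equals the charging current C dV/dt. With C = ε₀A/d = (8.85×10^-12)(0.0120)/(1.64×10^-3) = 6.476×10^-11 F, I_d = (6.476×10^-11)(4.56×10^7) = 2.95×10^-3 A.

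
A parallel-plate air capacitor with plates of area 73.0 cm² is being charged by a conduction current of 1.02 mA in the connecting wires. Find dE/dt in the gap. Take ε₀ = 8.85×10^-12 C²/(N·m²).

1.58×10^10 V/(m·s)

The displacement current between the plates equals the conduction current, I_d = 1.02 mA.
Since I_d = ε₀ A dE/dt, dE/dt = I_d/(ε₀A) = (1.02×10^-3)/((8.85×10^-12)(7.30×10^-3)) = 1.58×10^10 V/(m·s).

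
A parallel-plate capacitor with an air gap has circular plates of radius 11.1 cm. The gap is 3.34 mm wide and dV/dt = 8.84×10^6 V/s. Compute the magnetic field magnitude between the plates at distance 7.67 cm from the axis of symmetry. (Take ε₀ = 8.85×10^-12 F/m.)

dE/dt = (dV/dt)/d = 2.647×10^9 V/(m·s); I_d = ε₀(πR²)(dE/dt) = (8.85×10^-12)(0.03871)(2.647×10^9) = 9.068×10^-4 A.
∮B·dl = μ₀ I_d,enc with I_d,enc = I_d r²/R² = 4.330×10^-4 A; so B = μ₀ I_d,enc/(2πr) = 1.13×10^-9 T.

1.13×10^-9 T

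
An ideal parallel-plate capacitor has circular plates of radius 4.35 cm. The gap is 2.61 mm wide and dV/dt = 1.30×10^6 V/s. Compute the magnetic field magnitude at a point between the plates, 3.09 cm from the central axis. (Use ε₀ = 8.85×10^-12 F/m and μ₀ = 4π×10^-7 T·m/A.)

With E = V/d, dE/dt = 4.981×10^8 V/(m·s) and πR² = 5.945×10^-3 m², giving I_d = ε₀ πR² dE/dt = 2.621×10^-5 A.
For r < R the Ampère–Maxwell law gives B(2πr) = μ₀ I_d (r²/R²), so B = μ₀ I_d r/(2πR²) = (4π×10^-7)(2.621×10^-5)(0.0309)/(2π·0.0435²) = 8.56×10^-11 T.

8.56×10^-11 T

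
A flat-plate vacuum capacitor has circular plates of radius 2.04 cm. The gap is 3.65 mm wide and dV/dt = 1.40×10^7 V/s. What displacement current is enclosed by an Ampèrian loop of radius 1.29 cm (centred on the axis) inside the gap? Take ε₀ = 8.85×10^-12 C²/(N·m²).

dE/dt = (dV/dt)/d = 3.836×10^9 V/(m·s); I_d = ε₀(πR²)(dE/dt) = (8.85×10^-12)(1.307×10^-3)(3.836×10^9) = 4.437×10^-5 A.
Through an area πr² the displacement current is I_d·(πr²/πR²) = I_d (r/R)² = 1.77×10^-5 A.

1.77×10^-5 A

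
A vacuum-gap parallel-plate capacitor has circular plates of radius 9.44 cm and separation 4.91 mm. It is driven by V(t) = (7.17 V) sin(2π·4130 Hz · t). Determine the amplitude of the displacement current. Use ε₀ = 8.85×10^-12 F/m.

(dE/dt)_max = V₀ω/d = 3.789×10^7 V/(m·s); ω = 2πf = 2.595×10^4 rad/s.
I_d,max = ε₀ A (dE/dt)_max = (8.85×10^-12)(0.02800)(3.789×10^7) = 9.39×10^-6 A.

9.39×10^-6 A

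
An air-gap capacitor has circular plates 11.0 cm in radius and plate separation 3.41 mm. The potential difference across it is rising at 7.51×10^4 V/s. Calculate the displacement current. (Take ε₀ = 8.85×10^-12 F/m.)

7.41×10^-6 A

C = ε₀A/d = (8.85×10^-12)(0.03801)/(3.41×10^-3) = 9.865×10^-11 F.
I_d = C dV/dt = (9.865×10^-11)(7.51×10^4) = 7.41×10^-6 A.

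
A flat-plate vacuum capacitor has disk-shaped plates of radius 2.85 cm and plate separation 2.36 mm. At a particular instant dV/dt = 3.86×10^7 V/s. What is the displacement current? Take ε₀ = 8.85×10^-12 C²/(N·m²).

The displacement current equals the charging current C dV/dt. With C = ε₀A/d = (8.85×10^-12)(2.552×10^-3)/(2.36×10^-3) = 9.570×10^-12 F, I_d = (9.570×10^-12)(3.86×10^7) = 3.69×10^-4 A.

3.69×10^-4 A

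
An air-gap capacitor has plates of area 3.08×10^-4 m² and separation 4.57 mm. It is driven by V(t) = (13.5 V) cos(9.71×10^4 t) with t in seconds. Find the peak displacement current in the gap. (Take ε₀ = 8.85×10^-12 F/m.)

The displacement current equals the conduction current C dV/dt, which peaks at C V₀ ω.
With C = ε₀A/d = (8.85×10^-12)(3.08×10^-4)/(4.57×10^-3) = 5.965×10^-13 F and ω = 9.71×10^4 rad/s, I_d,max = (5.965×10^-13)(13.5)(9.71×10^4) = 7.82×10^-7 A.

7.82×10^-7 A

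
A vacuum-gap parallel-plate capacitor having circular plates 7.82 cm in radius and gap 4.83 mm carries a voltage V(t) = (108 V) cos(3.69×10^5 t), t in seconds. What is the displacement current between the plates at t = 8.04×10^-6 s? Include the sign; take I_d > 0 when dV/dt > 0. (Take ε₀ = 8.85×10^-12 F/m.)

-2.44×10^-4 A

dV/dt = (108)(3.69×10^5)·−sin(2.96676) = -6.932×10^6 V/s.
I_d = C dV/dt with C = ε₀A/d = (8.85×10^-12)(0.01921)/(4.83×10^-3) = 3.520×10^-11 F, so I_d = (3.520×10^-11)(-6.932×10^6) = -2.44×10^-4 A.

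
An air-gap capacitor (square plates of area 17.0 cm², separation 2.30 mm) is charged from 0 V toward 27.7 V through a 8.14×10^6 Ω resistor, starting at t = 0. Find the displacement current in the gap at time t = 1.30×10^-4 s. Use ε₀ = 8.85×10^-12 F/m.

2.96×10^-7 A

C = ε₀A/d = (8.85×10^-12)(1.70×10^-3)/(2.30×10^-3) = 6.541×10^-12 F, so τ = RC = 5.324×10^-5 s.
The conduction current is I(t) = (V₀/R) e^(−t/τ), and the displacement current between the plates equals it.
t/τ = 2.442; I_d = (27.7/8.14×10^6) · e^(−2.442) = (3.403×10^-6)(0.08699) = 2.96×10^-7 A.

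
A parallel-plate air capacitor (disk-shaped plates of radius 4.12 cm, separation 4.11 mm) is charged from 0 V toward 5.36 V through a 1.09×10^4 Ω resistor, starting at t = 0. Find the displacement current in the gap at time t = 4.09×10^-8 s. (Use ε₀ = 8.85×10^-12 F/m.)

3.55×10^-4 A

C = ε₀A/d = (8.85×10^-12)(5.333×10^-3)/(4.11×10^-3) = 1.148×10^-11 F, so τ = RC = 1.251×10^-7 s.
The conduction current is I(t) = (V₀/R) e^(−t/τ), and the displacement current between the plates equals it.
t/τ = 0.3269; I_d = (5.36/1.09×10^4) · e^(−0.3269) = (4.917×10^-4)(0.7212) = 3.55×10^-4 A.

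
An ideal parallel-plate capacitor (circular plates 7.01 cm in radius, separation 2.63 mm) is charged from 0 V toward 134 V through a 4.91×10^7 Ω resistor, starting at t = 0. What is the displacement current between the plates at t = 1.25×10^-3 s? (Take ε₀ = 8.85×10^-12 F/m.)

C = ε₀A/d = (8.85×10^-12)(0.01544)/(2.63×10^-3) = 5.196×10^-11 F and τ = RC = 2.551×10^-3 s. I_d in the gap equals the RC charging current.
I_d(t) = (V₀/R) e^(−t/τ) = 2.729×10^-6 · e^(−0.4900) = 1.67×10^-6 A.

1.67×10^-6 A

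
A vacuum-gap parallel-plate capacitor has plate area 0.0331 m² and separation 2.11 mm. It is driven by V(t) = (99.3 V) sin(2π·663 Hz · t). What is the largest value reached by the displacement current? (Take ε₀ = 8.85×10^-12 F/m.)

(dE/dt)_max = V₀ω/d = 1.961×10^8 V/(m·s); ω = 2πf = 4166 rad/s.
I_d,max = ε₀ A (dE/dt)_max = (8.85×10^-12)(0.0331)(1.961×10^8) = 5.74×10^-5 A.

5.74×10^-5 A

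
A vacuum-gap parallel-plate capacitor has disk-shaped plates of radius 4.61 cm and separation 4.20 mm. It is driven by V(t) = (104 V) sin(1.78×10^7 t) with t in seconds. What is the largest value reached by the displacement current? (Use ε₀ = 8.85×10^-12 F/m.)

0.0260 A

The displacement current equals the conduction current C dV/dt, which peaks at C V₀ ω.
With C = ε₀A/d = (8.85×10^-12)(6.677×10^-3)/(4.20×10^-3) = 1.407×10^-11 F and ω = 1.78×10^7 rad/s, I_d,max = (1.407×10^-11)(104)(1.78×10^7) = 0.0260 A.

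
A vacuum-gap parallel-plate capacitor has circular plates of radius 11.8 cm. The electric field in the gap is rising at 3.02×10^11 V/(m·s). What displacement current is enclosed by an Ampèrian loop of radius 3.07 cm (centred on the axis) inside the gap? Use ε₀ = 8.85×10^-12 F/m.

Through the whole plate area (πR² = 0.04374 m²), I_d = ε₀ πR² dE/dt = 0.1169 A.
Through an area πr² the displacement current is I_d·(πr²/πR²) = I_d (r/R)² = 7.91×10^-3 A.

7.91×10^-3 A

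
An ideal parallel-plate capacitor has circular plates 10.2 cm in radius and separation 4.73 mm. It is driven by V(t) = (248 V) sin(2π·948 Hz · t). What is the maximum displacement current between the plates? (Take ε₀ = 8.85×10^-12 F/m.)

9.03×10^-5 A

C = ε₀A/d = (8.85×10^-12)(0.03269)/(4.73×10^-3) = 6.116×10^-11 F; ω = 2πf = 5956 rad/s.
I_d = C dV/dt, so |I_d|_max = C V₀ ω = (6.116×10^-11)(248)(5956) = 9.03×10^-5 A.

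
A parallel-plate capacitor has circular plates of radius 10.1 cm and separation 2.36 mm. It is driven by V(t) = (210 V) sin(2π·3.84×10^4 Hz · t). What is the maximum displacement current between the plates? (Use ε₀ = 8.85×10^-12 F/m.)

The displacement current equals the conduction current C dV/dt, which peaks at C V₀ ω.
With C = ε₀A/d = (8.85×10^-12)(0.03205)/(2.36×10^-3) = 1.202×10^-10 F and ω = 2πf = 2.413×10^5 rad/s, I_d,max = (1.202×10^-10)(210)(2.413×10^5) = 6.09×10^-3 A.

6.09×10^-3 A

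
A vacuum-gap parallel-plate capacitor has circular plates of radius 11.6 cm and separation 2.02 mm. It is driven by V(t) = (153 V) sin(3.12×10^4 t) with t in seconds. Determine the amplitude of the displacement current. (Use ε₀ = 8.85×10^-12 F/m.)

(dE/dt)_max = V₀ω/d = 2.363×10^9 V/(m·s); ω = 3.12×10^4 rad/s.
I_d,max = ε₀ A (dE/dt)_max = (8.85×10^-12)(0.04227)(2.363×10^9) = 8.84×10^-4 A.

8.84×10^-4 A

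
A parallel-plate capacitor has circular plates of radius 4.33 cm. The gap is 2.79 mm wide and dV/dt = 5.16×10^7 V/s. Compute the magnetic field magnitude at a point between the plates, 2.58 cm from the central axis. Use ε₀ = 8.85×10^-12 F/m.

dE/dt = (dV/dt)/d = 1.849×10^10 V/(m·s); I_d = ε₀(πR²)(dE/dt) = (8.85×10^-12)(5.890×10^-3)(1.849×10^10) = 9.638×10^-4 A.
For r < R the Ampère–Maxwell law gives B(2πr) = μ₀ I_d (r²/R²), so B = μ₀ I_d r/(2πR²) = (4π×10^-7)(9.638×10^-4)(0.0258)/(2π·0.0433²) = 2.65×10^-9 T.

2.65×10^-9 T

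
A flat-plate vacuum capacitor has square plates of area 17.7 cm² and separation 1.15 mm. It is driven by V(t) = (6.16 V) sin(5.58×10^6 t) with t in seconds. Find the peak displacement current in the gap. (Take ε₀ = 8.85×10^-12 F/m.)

C = ε₀A/d = (8.85×10^-12)(1.77×10^-3)/(1.15×10^-3) = 1.362×10^-11 F; ω = 5.58×10^6 rad/s.
I_d = C dV/dt, so |I_d|_max = C V₀ ω = (1.362×10^-11)(6.16)(5.58×10^6) = 4.68×10^-4 A.

4.68×10^-4 A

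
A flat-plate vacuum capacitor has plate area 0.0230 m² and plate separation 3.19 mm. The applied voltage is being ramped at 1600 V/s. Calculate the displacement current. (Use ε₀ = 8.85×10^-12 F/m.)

1.02×10^-7 A

C = ε₀A/d = (8.85×10^-12)(0.0230)/(3.19×10^-3) = 6.381×10^-11 F.
I_d = C dV/dt = (6.381×10^-11)(1600) = 1.02×10^-7 A.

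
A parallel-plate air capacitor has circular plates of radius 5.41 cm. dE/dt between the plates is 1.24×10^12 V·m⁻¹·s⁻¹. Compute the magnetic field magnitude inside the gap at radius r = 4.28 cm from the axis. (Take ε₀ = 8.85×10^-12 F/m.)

I_d = ε₀ dΦ_E/dt = ε₀ πR² (dE/dt) = (8.85×10^-12)(9.195×10^-3)(1.24×10^12) = 0.1009 A through the full plate area.
∮B·dl = μ₀ I_d,enc with I_d,enc = I_d r²/R² = 0.06315 A; so B = μ₀ I_d,enc/(2πr) = 2.95×10^-7 T.

2.95×10^-7 T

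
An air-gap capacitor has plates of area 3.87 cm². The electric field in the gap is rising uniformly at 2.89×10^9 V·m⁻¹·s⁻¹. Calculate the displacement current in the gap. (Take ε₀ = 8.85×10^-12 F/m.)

9.90×10^-6 A

The displacement current is ε₀ times dΦ_E/dt = ε₀ A dE/dt = (8.85×10^-12)(3.87×10^-4)(2.89×10^9) = 9.90×10^-6 A.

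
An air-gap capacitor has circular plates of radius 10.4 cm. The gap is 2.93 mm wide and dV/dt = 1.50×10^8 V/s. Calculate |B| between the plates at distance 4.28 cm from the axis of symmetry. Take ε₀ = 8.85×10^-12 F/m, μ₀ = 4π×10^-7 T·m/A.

1.22×10^-8 T

With E = V/d, dE/dt = 5.119×10^10 V/(m·s) and πR² = 0.03398 m², giving I_d = ε₀ πR² dE/dt = 0.01539 A.
For r < R the Ampère–Maxwell law gives B(2πr) = μ₀ I_d (r²/R²), so B = μ₀ I_d r/(2πR²) = (4π×10^-7)(0.01539)(0.0428)/(2π·0.104²) = 1.22×10^-8 T.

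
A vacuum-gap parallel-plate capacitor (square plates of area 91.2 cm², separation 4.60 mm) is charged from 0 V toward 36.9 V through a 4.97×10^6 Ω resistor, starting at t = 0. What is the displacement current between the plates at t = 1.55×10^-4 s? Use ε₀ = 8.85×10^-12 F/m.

1.26×10^-6 A

C = ε₀A/d = (8.85×10^-12)(9.12×10^-3)/(4.60×10^-3) = 1.755×10^-11 F and τ = RC = 8.722×10^-5 s. I_d in the gap equals the RC charging current.
I_d(t) = (V₀/R) e^(−t/τ) = 7.425×10^-6 · e^(−1.777) = 1.26×10^-6 A.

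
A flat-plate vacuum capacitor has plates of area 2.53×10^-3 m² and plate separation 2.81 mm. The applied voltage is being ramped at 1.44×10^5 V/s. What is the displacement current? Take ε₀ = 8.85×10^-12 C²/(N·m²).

1.15×10^-6 A

E = V/d so dE/dt = (dV/dt)/d = 5.125×10^7 V/(m·s), and I_d = ε₀ A dE/dt = (8.85×10^-12)(2.53×10^-3)(5.125×10^7) = 1.15×10^-6 A.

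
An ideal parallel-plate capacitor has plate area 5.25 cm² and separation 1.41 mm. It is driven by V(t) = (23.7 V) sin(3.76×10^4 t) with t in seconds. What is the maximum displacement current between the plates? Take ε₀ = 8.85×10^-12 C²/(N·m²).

2.94×10^-6 A

(dE/dt)_max = V₀ω/d = 6.320×10^8 V/(m·s); ω = 3.76×10^4 rad/s.
I_d,max = ε₀ A (dE/dt)_max = (8.85×10^-12)(5.25×10^-4)(6.320×10^8) = 2.94×10^-6 A.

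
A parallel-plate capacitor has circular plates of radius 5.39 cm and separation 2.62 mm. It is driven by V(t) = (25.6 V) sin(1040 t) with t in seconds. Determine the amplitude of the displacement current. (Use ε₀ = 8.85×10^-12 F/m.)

8.21×10^-7 A

(dE/dt)_max = V₀ω/d = 1.016×10^7 V/(m·s); ω = 1040 rad/s.
I_d,max = ε₀ A (dE/dt)_max = (8.85×10^-12)(9.127×10^-3)(1.016×10^7) = 8.21×10^-7 A.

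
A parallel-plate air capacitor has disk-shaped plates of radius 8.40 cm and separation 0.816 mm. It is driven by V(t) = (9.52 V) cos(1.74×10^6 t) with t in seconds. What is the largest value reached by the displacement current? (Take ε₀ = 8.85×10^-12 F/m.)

3.98×10^-3 A

(dE/dt)_max = V₀ω/d = 2.030×10^10 V/(m·s); ω = 1.74×10^6 rad/s.
I_d,max = ε₀ A (dE/dt)_max = (8.85×10^-12)(0.02217)(2.030×10^10) = 3.98×10^-3 A.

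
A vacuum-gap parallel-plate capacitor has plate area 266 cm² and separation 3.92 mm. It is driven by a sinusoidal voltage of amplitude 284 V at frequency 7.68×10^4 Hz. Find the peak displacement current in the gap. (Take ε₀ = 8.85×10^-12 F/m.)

8.23×10^-3 A

C = ε₀A/d = (8.85×10^-12)(0.0266)/(3.92×10^-3) = 6.005×10^-11 F; ω = 2πf = 4.825×10^5 rad/s.
I_d = C dV/dt, so |I_d|_max = C V₀ ω = (6.005×10^-11)(284)(4.825×10^5) = 8.23×10^-3 A.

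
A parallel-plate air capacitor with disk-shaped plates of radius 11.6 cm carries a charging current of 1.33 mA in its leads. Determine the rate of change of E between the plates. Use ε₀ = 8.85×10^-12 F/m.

Charge continuity gives I_d = I = 1.33×10^-3 A between the plates.
Since I_d = ε₀ A dE/dt, dE/dt = I_d/(ε₀A) = (1.33×10^-3)/((8.85×10^-12)(0.04227)) = 3.56×10^9 V/(m·s).

3.56×10^9 V/(m·s)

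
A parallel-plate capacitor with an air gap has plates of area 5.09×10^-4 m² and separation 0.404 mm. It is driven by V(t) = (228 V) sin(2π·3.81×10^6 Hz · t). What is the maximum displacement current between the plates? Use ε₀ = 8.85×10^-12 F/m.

(dE/dt)_max = V₀ω/d = 1.351×10^13 V/(m·s); ω = 2πf = 2.394×10^7 rad/s.
I_d,max = ε₀ A (dE/dt)_max = (8.85×10^-12)(5.09×10^-4)(1.351×10^13) = 0.0609 A.

0.0609 A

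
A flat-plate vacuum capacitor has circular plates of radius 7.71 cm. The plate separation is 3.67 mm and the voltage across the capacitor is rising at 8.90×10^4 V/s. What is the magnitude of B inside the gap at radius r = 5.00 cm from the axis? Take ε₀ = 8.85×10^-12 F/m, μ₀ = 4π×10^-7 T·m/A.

I_d = C dV/dt with C = ε₀πR²/d = 4.502×10^-11 F, so I_d = (4.502×10^-11)(8.90×10^4) = 4.007×10^-6 A.
An Ampèrian loop of radius r encloses a fraction (r/R)² of I_d. Then B·2πr = μ₀ I_d (r/R)², giving B = μ₀ I_d r/(2πR²) = 6.74×10^-12 T.

6.74×10^-12 T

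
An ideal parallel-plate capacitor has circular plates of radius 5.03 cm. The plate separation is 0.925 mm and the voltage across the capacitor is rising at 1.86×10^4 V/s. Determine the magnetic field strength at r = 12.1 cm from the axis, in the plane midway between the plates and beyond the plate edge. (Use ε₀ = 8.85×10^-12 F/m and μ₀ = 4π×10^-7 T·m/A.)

I_d = C dV/dt with C = ε₀πR²/d = 7.605×10^-11 F, so I_d = (7.605×10^-11)(1.86×10^4) = 1.415×10^-6 A.
With r > R the enclosed displacement current is the full I_d; B = μ₀ I_d / (2πr) = 2.34×10^-12 T.

2.34×10^-12 T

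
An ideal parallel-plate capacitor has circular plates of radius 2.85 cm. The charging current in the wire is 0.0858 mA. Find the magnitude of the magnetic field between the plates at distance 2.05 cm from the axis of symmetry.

Between the plates the displacement current equals the wire current: I_d = 0.0858 mA = 8.58×10^-5 A.
∮B·dl = μ₀ I_d,enc with I_d,enc = I_d r²/R² = 4.439×10^-5 A; so B = μ₀ I_d,enc/(2πr) = 4.33×10^-10 T.

4.33×10^-10 T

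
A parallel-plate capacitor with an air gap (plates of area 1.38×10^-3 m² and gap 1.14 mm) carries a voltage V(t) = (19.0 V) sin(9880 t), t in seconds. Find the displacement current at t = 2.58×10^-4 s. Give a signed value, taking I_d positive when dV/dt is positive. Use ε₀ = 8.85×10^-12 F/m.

-1.67×10^-6 A

dV/dt = (19.0)(9880)·cos(2.54904) = -1.557×10^5 V/s.
I_d = C dV/dt with C = ε₀A/d = (8.85×10^-12)(1.38×10^-3)/(1.14×10^-3) = 1.071×10^-11 F, so I_d = (1.071×10^-11)(-1.557×10^5) = -1.67×10^-6 A.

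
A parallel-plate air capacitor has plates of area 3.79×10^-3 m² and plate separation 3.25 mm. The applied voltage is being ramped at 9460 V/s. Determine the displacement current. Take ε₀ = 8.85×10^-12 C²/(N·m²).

9.76×10^-8 A

The field between the plates is E = V/d, so dE/dt = (9460)/(3.25×10^-3 m) = 2.911×10^6 V/(m·s).
I_d = ε₀ A (dE/dt) = (8.85×10^-12)(3.79×10^-3)(2.911×10^6) = 9.76×10^-8 A.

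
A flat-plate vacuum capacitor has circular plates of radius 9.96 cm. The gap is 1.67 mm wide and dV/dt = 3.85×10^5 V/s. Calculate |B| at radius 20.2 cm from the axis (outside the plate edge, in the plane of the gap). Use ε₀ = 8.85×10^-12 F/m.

6.30×10^-11 T

dE/dt = (dV/dt)/d = 2.305×10^8 V/(m·s); I_d = ε₀(πR²)(dE/dt) = (8.85×10^-12)(0.03117)(2.305×10^8) = 6.358×10^-5 A.
For r ≥ R the full I_d is enclosed: B = μ₀ I_d/(2πr) = (4π×10^-7)(6.358×10^-5)/(2π·0.202) = 6.30×10^-11 T.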